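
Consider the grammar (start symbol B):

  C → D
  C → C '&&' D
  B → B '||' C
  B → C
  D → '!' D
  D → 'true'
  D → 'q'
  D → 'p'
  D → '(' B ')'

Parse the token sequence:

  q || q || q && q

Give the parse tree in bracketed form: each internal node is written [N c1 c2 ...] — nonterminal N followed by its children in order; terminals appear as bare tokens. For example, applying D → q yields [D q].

[B [B [B [C [D q]]] || [C [D q]]] || [C [C [D q]] && [D q]]]

B
B || C
B || C || C
C || C || C
D || C || C
q || C || C
q || D || C
q || q || C
q || q || C && D
q || q || D && D
q || q || q && D
q || q || q && q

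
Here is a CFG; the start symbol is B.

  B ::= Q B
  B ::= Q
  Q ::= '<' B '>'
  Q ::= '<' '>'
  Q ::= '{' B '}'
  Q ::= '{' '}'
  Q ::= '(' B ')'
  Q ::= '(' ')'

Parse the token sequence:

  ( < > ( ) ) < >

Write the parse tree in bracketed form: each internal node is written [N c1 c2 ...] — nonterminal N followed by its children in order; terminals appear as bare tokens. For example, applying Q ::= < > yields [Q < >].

[B [Q ( [B [Q < >] [B [Q ( )]]] )] [B [Q < >]]]

B
Q B
( B ) B
( Q B ) B
( < > B ) B
( < > Q ) B
( < > ( ) ) B
( < > ( ) ) Q
( < > ( ) ) < >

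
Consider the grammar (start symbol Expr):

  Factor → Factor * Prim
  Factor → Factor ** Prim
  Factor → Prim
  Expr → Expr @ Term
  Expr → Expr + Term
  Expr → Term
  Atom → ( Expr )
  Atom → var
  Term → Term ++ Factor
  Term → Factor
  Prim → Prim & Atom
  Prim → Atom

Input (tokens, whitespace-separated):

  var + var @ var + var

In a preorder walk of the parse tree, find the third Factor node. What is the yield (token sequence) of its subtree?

[Expr [Expr [Expr [Expr [Term [Factor [Prim [Atom var]]]]] + [Term [Factor [Prim [Atom var]]]]] @ [Term [Factor [Prim [Atom var]]]]] + [Term [Factor [Prim [Atom var]]]]]

var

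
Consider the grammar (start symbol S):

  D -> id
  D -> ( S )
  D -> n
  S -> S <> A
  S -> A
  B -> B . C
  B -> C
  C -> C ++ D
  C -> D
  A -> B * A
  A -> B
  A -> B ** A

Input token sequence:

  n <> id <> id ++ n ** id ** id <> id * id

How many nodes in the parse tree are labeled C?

[S [S [S [S [A [B [C [D n]]]]] <> [A [B [C [D id]]]]] <> [A [B [C [C [D id]] ++ [D n]]] ** [A [B [C [D id]]] ** [A [B [C [D id]]]]]]] <> [A [B [C [D id]]] * [A [B [C [D id]]]]]]

8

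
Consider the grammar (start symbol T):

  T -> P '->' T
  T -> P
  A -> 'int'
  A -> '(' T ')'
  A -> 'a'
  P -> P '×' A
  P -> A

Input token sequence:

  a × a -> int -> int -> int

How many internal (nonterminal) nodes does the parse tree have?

[T [P [P [A a]] × [A a]] -> [T [P [A int]] -> [T [P [A int]] -> [T [P [A int]]]]]]

14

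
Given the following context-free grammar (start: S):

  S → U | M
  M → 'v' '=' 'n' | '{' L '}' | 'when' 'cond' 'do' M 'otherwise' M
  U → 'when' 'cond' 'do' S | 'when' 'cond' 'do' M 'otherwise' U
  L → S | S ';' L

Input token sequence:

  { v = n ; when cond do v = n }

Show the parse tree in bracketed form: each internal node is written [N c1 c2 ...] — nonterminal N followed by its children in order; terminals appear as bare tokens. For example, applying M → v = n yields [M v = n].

[S [M { [L [S [M v = n]] ; [L [S [U when cond do [S [M v = n]]]]]] }]]

S
M
{ L }
{ S ; L }
{ M ; L }
{ v = n ; L }
{ v = n ; S }
{ v = n ; U }
{ v = n ; when cond do S }
{ v = n ; when cond do M }
{ v = n ; when cond do v = n }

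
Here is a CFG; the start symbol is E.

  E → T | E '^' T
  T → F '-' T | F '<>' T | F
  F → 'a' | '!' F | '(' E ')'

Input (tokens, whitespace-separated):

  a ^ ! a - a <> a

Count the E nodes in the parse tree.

2

[E [E [T [F a]]] ^ [T [F ! [F a]] - [T [F a] <> [T [F a]]]]]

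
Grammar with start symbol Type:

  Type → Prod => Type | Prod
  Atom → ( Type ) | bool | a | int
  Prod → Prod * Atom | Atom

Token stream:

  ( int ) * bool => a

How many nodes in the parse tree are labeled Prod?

[Type [Prod [Prod [Atom ( [Type [Prod [Atom int]]] )]] * [Atom bool]] => [Type [Prod [Atom a]]]]

4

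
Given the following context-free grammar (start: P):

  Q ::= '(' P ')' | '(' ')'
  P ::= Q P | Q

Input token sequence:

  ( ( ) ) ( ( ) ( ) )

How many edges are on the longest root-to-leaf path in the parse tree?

6

[P [Q ( [P [Q ( )]] )] [P [Q ( [P [Q ( )] [P [Q ( )]]] )]]]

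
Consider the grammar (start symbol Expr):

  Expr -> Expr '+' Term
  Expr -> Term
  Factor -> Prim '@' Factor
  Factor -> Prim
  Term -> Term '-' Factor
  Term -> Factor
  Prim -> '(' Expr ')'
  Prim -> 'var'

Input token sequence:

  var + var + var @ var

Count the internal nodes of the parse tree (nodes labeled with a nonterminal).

[Expr [Expr [Expr [Term [Factor [Prim var]]]] + [Term [Factor [Prim var]]]] + [Term [Factor [Prim var] @ [Factor [Prim var]]]]]

14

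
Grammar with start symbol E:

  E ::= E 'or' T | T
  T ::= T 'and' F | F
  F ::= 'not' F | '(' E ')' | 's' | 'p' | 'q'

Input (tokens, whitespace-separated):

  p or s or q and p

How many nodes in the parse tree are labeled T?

4

[E [E [E [T [F p]]] or [T [F s]]] or [T [T [F q]] and [F p]]]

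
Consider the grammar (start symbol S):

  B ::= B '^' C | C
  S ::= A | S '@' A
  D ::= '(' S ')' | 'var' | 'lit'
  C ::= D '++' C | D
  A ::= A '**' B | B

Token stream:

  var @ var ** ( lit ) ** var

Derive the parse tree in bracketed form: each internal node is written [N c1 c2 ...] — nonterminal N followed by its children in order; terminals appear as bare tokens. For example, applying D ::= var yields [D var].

S
S @ A
A @ A
B @ A
C @ A
D @ A
var @ A
var @ A ** B
var @ A ** B ** B
var @ B ** B ** B
var @ C ** B ** B
var @ D ** B ** B
var @ var ** B ** B
var @ var ** C ** B
var @ var ** D ** B
var @ var ** ( S ) ** B
var @ var ** ( A ) ** B
var @ var ** ( B ) ** B
var @ var ** ( C ) ** B
var @ var ** ( D ) ** B
var @ var ** ( lit ) ** B
var @ var ** ( lit ) ** C
var @ var ** ( lit ) ** D
var @ var ** ( lit ) ** var

[S [S [A [B [C [D var]]]]] @ [A [A [A [B [C [D var]]]] ** [B [C [D ( [S [A [B [C [D lit]]]]] )]]]] ** [B [C [D var]]]]]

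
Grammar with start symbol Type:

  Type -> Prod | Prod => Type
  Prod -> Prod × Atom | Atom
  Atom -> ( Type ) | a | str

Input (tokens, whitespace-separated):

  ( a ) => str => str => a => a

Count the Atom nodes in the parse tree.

[Type [Prod [Atom ( [Type [Prod [Atom a]]] )]] => [Type [Prod [Atom str]] => [Type [Prod [Atom str]] => [Type [Prod [Atom a]] => [Type [Prod [Atom a]]]]]]]

6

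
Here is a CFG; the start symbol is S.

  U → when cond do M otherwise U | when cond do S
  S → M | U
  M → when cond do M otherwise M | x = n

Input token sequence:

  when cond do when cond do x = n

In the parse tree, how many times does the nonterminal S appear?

3

[S [U when cond do [S [U when cond do [S [M x = n]]]]]]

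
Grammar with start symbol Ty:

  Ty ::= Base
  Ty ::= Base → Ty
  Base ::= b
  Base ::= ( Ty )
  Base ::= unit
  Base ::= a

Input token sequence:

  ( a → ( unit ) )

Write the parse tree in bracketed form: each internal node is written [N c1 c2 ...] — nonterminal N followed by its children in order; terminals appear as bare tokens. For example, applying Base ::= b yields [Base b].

Ty
Base
( Ty )
( Base → Ty )
( a → Ty )
( a → Base )
( a → ( Ty ) )
( a → ( Base ) )
( a → ( unit ) )

[Ty [Base ( [Ty [Base a] → [Ty [Base ( [Ty [Base unit]] )]]] )]]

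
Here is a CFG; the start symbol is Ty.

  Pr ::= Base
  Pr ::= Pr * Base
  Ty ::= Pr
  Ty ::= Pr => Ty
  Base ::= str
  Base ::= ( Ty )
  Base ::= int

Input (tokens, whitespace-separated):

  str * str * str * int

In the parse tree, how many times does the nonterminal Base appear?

4

[Ty [Pr [Pr [Pr [Pr [Base str]] * [Base str]] * [Base str]] * [Base int]]]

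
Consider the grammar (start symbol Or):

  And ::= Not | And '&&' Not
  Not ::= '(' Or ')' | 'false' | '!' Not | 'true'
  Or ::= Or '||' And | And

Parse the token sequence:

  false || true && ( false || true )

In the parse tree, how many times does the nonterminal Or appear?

[Or [Or [And [Not false]]] || [And [And [Not true]] && [Not ( [Or [Or [And [Not false]]] || [And [Not true]]] )]]]

4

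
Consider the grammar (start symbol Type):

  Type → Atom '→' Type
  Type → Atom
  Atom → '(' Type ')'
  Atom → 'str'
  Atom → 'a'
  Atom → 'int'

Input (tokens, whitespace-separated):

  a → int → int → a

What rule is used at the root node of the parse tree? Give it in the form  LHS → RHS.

[Type [Atom a] → [Type [Atom int] → [Type [Atom int] → [Type [Atom a]]]]]

Type → Atom '→' Type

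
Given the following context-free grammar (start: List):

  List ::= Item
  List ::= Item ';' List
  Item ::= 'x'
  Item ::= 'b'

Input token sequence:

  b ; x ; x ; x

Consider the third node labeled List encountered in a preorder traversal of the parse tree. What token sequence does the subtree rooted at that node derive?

x ; x

[List [Item b] ; [List [Item x] ; [List [Item x] ; [List [Item x]]]]]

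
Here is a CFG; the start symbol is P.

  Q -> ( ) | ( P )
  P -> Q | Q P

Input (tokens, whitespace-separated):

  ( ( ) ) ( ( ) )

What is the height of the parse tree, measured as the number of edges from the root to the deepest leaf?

5

[P [Q ( [P [Q ( )]] )] [P [Q ( [P [Q ( )]] )]]]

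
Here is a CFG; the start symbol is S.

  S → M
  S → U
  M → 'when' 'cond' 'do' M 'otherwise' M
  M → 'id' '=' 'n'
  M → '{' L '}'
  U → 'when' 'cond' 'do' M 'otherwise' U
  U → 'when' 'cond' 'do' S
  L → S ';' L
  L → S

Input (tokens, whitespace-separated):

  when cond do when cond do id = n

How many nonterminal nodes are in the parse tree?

[S [U when cond do [S [U when cond do [S [M id = n]]]]]]

6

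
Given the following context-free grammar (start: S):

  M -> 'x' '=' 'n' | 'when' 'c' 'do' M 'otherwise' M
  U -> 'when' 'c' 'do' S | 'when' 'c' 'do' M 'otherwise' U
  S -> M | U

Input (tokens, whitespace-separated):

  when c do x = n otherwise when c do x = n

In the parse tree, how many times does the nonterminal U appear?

2

[S [U when c do [M x = n] otherwise [U when c do [S [M x = n]]]]]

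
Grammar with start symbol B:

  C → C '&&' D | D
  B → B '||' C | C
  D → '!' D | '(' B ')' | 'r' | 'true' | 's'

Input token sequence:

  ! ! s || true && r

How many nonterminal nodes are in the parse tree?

10

[B [B [C [D ! [D ! [D s]]]]] || [C [C [D true]] && [D r]]]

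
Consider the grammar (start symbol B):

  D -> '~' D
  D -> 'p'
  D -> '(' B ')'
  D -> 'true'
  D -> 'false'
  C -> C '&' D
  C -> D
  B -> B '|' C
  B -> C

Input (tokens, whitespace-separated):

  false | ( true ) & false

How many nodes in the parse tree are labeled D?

[B [B [C [D false]]] | [C [C [D ( [B [C [D true]]] )]] & [D false]]]

4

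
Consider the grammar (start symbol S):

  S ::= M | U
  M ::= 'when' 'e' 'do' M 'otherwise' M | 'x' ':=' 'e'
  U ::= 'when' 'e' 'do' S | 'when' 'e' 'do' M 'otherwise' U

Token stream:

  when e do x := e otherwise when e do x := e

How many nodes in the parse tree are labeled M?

[S [U when e do [M x := e] otherwise [U when e do [S [M x := e]]]]]

2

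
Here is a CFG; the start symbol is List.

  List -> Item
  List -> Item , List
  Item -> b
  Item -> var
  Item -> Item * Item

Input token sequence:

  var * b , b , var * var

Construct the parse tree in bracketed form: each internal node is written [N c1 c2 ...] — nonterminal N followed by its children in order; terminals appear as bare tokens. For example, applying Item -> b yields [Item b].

List
Item , List
Item * Item , List
var * Item , List
var * b , List
var * b , Item , List
var * b , b , List
var * b , b , Item
var * b , b , Item * Item
var * b , b , var * Item
var * b , b , var * var

[List [Item [Item var] * [Item b]] , [List [Item b] , [List [Item [Item var] * [Item var]]]]]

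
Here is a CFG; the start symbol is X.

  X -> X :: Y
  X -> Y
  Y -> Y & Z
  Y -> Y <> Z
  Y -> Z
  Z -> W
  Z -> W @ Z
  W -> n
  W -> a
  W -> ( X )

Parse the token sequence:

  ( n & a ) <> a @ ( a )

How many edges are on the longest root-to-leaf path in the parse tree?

10

[X [Y [Y [Z [W ( [X [Y [Y [Z [W n]]] & [Z [W a]]]] )]]] <> [Z [W a] @ [Z [W ( [X [Y [Z [W a]]]] )]]]]]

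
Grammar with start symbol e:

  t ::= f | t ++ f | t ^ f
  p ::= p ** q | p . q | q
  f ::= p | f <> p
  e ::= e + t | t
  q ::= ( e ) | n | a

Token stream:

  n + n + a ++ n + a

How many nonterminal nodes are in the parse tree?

[e [e [e [e [t [f [p [q n]]]]] + [t [f [p [q n]]]]] + [t [t [f [p [q a]]]] ++ [f [p [q n]]]]] + [t [f [p [q a]]]]]

24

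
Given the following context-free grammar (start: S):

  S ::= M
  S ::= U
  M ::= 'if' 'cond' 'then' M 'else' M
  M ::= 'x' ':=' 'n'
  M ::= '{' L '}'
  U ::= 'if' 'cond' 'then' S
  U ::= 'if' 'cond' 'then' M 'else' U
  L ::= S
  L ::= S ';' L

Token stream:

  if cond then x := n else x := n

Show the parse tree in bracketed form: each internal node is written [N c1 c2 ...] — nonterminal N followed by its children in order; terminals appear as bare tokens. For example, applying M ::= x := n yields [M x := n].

S
M
if cond then M else M
if cond then x := n else M
if cond then x := n else x := n

[S [M if cond then [M x := n] else [M x := n]]]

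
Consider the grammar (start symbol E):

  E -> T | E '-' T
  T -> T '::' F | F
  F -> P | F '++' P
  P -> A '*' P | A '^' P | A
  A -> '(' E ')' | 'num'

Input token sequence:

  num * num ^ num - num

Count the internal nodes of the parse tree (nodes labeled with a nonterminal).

14

[E [E [T [F [P [A num] * [P [A num] ^ [P [A num]]]]]]] - [T [F [P [A num]]]]]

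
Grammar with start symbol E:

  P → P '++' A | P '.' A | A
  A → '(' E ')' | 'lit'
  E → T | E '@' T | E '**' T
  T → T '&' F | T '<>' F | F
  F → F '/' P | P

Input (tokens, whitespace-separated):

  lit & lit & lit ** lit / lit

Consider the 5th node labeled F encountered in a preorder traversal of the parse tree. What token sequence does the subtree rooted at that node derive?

lit

[E [E [T [T [T [F [P [A lit]]]] & [F [P [A lit]]]] & [F [P [A lit]]]]] ** [T [F [F [P [A lit]]] / [P [A lit]]]]]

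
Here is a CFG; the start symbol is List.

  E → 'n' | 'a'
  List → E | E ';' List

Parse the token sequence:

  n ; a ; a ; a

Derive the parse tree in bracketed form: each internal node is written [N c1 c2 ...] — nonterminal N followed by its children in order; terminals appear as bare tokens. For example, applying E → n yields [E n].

List
E ; List
n ; List
n ; E ; List
n ; a ; List
n ; a ; E ; List
n ; a ; a ; List
n ; a ; a ; E
n ; a ; a ; a

[List [E n] ; [List [E a] ; [List [E a] ; [List [E a]]]]]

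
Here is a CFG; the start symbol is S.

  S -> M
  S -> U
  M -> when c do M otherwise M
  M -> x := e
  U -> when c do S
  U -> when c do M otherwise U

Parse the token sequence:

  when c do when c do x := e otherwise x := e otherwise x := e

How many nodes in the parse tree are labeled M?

5

[S [M when c do [M when c do [M x := e] otherwise [M x := e]] otherwise [M x := e]]]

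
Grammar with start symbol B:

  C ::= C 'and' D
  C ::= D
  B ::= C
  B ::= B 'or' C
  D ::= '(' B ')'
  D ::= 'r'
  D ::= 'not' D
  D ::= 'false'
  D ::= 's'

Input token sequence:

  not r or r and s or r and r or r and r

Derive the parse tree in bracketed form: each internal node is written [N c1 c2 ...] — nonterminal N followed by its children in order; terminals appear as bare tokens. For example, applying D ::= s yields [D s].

[B [B [B [B [C [D not [D r]]]] or [C [C [D r]] and [D s]]] or [C [C [D r]] and [D r]]] or [C [C [D r]] and [D r]]]

B
B or C
B or C or C
B or C or C or C
C or C or C or C
D or C or C or C
not D or C or C or C
not r or C or C or C
not r or C and D or C or C
not r or D and D or C or C
not r or r and D or C or C
not r or r and s or C or C
not r or r and s or C and D or C
not r or r and s or D and D or C
not r or r and s or r and D or C
not r or r and s or r and r or C
not r or r and s or r and r or C and D
not r or r and s or r and r or D and D
not r or r and s or r and r or r and D
not r or r and s or r and r or r and r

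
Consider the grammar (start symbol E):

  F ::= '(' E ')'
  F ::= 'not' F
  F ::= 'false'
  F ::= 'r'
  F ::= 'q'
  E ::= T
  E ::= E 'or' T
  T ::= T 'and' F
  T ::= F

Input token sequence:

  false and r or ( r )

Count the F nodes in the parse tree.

4

[E [E [T [T [F false]] and [F r]]] or [T [F ( [E [T [F r]]] )]]]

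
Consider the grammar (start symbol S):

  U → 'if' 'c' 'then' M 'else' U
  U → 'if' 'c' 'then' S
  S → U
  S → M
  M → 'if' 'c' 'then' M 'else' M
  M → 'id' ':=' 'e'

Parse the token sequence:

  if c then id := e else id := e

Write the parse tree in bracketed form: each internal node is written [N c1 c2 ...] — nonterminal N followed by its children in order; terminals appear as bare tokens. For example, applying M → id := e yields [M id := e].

S
M
if c then M else M
if c then id := e else M
if c then id := e else id := e

[S [M if c then [M id := e] else [M id := e]]]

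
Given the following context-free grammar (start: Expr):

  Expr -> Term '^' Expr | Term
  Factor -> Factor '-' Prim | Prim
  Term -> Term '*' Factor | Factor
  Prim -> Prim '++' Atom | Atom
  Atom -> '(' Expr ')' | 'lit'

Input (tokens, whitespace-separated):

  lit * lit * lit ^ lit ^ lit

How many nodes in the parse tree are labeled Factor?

[Expr [Term [Term [Term [Factor [Prim [Atom lit]]]] * [Factor [Prim [Atom lit]]]] * [Factor [Prim [Atom lit]]]] ^ [Expr [Term [Factor [Prim [Atom lit]]]] ^ [Expr [Term [Factor [Prim [Atom lit]]]]]]]

5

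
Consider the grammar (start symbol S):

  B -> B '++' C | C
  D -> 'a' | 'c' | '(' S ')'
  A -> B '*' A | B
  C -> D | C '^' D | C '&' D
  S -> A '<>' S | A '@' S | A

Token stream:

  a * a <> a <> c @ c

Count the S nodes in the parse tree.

4

[S [A [B [C [D a]]] * [A [B [C [D a]]]]] <> [S [A [B [C [D a]]]] <> [S [A [B [C [D c]]]] @ [S [A [B [C [D c]]]]]]]]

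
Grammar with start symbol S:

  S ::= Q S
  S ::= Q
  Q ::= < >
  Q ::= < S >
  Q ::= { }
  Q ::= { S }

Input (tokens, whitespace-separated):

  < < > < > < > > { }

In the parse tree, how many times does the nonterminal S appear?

[S [Q < [S [Q < >] [S [Q < >] [S [Q < >]]]] >] [S [Q { }]]]

5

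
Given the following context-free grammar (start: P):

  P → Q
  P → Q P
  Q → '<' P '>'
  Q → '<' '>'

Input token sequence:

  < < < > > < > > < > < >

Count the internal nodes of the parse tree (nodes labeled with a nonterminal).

[P [Q < [P [Q < [P [Q < >]] >] [P [Q < >]]] >] [P [Q < >] [P [Q < >]]]]

12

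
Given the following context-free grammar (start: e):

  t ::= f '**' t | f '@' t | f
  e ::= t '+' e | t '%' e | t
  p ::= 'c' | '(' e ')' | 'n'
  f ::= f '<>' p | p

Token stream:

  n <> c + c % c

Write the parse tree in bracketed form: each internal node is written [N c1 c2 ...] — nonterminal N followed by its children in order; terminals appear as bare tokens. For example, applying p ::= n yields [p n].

e
t + e
f + e
f <> p + e
p <> p + e
n <> p + e
n <> c + e
n <> c + t % e
n <> c + f % e
n <> c + p % e
n <> c + c % e
n <> c + c % t
n <> c + c % f
n <> c + c % p
n <> c + c % c

[e [t [f [f [p n]] <> [p c]]] + [e [t [f [p c]]] % [e [t [f [p c]]]]]]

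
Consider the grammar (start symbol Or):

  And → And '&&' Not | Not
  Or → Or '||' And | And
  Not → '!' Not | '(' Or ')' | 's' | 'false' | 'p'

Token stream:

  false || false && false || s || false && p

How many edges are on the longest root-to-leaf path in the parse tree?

[Or [Or [Or [Or [And [Not false]]] || [And [And [Not false]] && [Not false]]] || [And [Not s]]] || [And [And [Not false]] && [Not p]]]

6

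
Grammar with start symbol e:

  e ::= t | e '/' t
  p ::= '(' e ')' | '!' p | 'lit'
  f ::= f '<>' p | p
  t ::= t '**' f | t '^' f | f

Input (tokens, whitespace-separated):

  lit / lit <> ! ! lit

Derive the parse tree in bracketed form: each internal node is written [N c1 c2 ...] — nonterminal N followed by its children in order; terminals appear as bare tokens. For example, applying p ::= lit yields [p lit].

[e [e [t [f [p lit]]]] / [t [f [f [p lit]] <> [p ! [p ! [p lit]]]]]]

e
e / t
t / t
f / t
p / t
lit / t
lit / f
lit / f <> p
lit / p <> p
lit / lit <> p
lit / lit <> ! p
lit / lit <> ! ! p
lit / lit <> ! ! lit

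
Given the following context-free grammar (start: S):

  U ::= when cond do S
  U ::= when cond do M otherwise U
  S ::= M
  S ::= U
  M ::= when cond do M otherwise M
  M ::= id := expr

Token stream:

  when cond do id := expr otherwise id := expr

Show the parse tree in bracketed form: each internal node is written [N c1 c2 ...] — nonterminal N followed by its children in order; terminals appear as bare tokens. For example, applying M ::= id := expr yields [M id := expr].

[S [M when cond do [M id := expr] otherwise [M id := expr]]]

S
M
when cond do M otherwise M
when cond do id := expr otherwise M
when cond do id := expr otherwise id := expr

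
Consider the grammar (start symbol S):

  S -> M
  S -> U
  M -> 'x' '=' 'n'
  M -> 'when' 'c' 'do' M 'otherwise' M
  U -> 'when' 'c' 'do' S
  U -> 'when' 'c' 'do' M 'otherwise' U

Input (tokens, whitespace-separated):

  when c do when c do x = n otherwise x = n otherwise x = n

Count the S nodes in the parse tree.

1

[S [M when c do [M when c do [M x = n] otherwise [M x = n]] otherwise [M x = n]]]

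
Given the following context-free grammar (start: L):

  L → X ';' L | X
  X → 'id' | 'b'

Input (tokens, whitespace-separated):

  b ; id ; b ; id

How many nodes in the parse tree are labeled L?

[L [X b] ; [L [X id] ; [L [X b] ; [L [X id]]]]]

4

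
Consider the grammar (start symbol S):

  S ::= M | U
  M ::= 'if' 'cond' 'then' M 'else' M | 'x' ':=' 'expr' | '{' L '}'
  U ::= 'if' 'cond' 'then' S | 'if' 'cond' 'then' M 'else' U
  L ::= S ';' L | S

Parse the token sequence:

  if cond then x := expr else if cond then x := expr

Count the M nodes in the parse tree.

[S [U if cond then [M x := expr] else [U if cond then [S [M x := expr]]]]]

2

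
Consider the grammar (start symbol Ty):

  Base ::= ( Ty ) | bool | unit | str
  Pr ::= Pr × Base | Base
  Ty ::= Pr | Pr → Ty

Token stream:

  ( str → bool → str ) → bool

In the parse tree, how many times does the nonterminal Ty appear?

5

[Ty [Pr [Base ( [Ty [Pr [Base str]] → [Ty [Pr [Base bool]] → [Ty [Pr [Base str]]]]] )]] → [Ty [Pr [Base bool]]]]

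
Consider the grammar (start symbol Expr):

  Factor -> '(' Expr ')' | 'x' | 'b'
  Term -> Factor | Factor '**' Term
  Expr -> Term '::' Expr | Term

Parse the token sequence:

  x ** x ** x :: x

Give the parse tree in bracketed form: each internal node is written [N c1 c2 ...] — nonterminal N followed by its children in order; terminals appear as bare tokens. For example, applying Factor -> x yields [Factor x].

[Expr [Term [Factor x] ** [Term [Factor x] ** [Term [Factor x]]]] :: [Expr [Term [Factor x]]]]

Expr
Term :: Expr
Factor ** Term :: Expr
x ** Term :: Expr
x ** Factor ** Term :: Expr
x ** x ** Term :: Expr
x ** x ** Factor :: Expr
x ** x ** x :: Expr
x ** x ** x :: Term
x ** x ** x :: Factor
x ** x ** x :: x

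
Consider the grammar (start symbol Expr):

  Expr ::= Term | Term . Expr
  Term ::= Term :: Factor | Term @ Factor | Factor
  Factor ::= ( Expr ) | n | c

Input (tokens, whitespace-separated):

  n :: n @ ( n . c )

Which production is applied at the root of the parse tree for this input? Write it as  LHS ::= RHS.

[Expr [Term [Term [Term [Factor n]] :: [Factor n]] @ [Factor ( [Expr [Term [Factor n]] . [Expr [Term [Factor c]]]] )]]]

Expr ::= Term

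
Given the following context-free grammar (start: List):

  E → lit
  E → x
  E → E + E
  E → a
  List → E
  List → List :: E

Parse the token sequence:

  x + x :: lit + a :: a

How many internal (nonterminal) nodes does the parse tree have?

10

[List [List [List [E [E x] + [E x]]] :: [E [E lit] + [E a]]] :: [E a]]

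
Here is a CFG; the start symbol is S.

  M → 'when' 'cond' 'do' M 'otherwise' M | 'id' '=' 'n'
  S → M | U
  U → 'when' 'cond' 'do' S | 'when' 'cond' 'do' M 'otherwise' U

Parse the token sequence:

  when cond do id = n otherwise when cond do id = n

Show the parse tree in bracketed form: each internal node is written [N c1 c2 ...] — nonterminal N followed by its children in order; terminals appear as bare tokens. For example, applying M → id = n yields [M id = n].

[S [U when cond do [M id = n] otherwise [U when cond do [S [M id = n]]]]]

S
U
when cond do M otherwise U
when cond do id = n otherwise U
when cond do id = n otherwise when cond do S
when cond do id = n otherwise when cond do M
when cond do id = n otherwise when cond do id = n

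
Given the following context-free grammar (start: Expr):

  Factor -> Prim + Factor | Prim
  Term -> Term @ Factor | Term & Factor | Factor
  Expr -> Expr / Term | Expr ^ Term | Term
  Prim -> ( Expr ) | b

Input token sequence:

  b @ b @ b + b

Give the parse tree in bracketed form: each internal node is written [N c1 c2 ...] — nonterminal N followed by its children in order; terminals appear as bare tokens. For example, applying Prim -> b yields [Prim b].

Expr
Term
Term @ Factor
Term @ Factor @ Factor
Factor @ Factor @ Factor
Prim @ Factor @ Factor
b @ Factor @ Factor
b @ Prim @ Factor
b @ b @ Factor
b @ b @ Prim + Factor
b @ b @ b + Factor
b @ b @ b + Prim
b @ b @ b + b

[Expr [Term [Term [Term [Factor [Prim b]]] @ [Factor [Prim b]]] @ [Factor [Prim b] + [Factor [Prim b]]]]]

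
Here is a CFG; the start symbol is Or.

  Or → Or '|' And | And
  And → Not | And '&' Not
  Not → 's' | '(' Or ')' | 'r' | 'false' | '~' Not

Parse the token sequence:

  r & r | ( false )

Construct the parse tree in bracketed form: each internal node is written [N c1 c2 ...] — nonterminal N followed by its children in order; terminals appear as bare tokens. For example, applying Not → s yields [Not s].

[Or [Or [And [And [Not r]] & [Not r]]] | [And [Not ( [Or [And [Not false]]] )]]]

Or
Or | And
And | And
And & Not | And
Not & Not | And
r & Not | And
r & r | And
r & r | Not
r & r | ( Or )
r & r | ( And )
r & r | ( Not )
r & r | ( false )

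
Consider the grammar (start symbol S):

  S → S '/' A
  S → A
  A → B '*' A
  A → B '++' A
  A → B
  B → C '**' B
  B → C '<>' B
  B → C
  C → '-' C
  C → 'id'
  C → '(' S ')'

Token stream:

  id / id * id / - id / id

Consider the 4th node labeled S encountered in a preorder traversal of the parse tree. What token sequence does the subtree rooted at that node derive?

[S [S [S [S [A [B [C id]]]] / [A [B [C id]] * [A [B [C id]]]]] / [A [B [C - [C id]]]]] / [A [B [C id]]]]

id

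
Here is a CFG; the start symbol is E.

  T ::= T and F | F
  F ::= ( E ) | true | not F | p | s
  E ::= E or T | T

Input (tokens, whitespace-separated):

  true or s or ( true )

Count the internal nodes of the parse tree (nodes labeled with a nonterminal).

12

[E [E [E [T [F true]]] or [T [F s]]] or [T [F ( [E [T [F true]]] )]]]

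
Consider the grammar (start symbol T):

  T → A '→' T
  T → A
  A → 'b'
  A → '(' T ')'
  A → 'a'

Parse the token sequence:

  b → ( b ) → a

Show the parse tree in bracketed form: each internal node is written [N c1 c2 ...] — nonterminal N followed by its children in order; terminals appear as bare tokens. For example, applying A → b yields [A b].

[T [A b] → [T [A ( [T [A b]] )] → [T [A a]]]]

T
A → T
b → T
b → A → T
b → ( T ) → T
b → ( A ) → T
b → ( b ) → T
b → ( b ) → A
b → ( b ) → a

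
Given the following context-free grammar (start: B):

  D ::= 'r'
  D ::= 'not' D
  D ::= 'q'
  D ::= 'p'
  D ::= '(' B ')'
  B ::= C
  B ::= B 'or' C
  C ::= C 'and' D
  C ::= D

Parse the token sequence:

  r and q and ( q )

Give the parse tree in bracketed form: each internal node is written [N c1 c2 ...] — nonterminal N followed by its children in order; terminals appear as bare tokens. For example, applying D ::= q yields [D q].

[B [C [C [C [D r]] and [D q]] and [D ( [B [C [D q]]] )]]]

B
C
C and D
C and D and D
D and D and D
r and D and D
r and q and D
r and q and ( B )
r and q and ( C )
r and q and ( D )
r and q and ( q )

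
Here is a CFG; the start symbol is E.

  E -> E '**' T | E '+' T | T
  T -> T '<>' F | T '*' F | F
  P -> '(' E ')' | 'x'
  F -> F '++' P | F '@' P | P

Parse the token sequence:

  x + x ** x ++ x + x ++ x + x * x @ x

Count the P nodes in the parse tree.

9

[E [E [E [E [E [T [F [P x]]]] + [T [F [P x]]]] ** [T [F [F [P x]] ++ [P x]]]] + [T [F [F [P x]] ++ [P x]]]] + [T [T [F [P x]]] * [F [F [P x]] @ [P x]]]]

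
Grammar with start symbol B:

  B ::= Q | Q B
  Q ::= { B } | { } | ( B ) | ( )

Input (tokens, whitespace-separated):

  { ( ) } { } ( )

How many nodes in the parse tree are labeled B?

[B [Q { [B [Q ( )]] }] [B [Q { }] [B [Q ( )]]]]

4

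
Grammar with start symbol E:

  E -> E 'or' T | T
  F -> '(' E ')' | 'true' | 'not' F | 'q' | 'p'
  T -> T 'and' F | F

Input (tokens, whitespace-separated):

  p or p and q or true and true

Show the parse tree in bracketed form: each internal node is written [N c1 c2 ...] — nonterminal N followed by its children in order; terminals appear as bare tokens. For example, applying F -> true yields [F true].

E
E or T
E or T or T
T or T or T
F or T or T
p or T or T
p or T and F or T
p or F and F or T
p or p and F or T
p or p and q or T
p or p and q or T and F
p or p and q or F and F
p or p and q or true and F
p or p and q or true and true

[E [E [E [T [F p]]] or [T [T [F p]] and [F q]]] or [T [T [F true]] and [F true]]]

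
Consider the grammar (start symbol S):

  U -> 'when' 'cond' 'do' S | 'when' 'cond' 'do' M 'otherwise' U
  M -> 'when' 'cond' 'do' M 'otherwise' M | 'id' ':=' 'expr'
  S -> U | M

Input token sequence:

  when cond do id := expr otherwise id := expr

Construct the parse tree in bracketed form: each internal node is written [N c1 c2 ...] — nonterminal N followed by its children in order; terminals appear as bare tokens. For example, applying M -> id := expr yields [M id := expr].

S
M
when cond do M otherwise M
when cond do id := expr otherwise M
when cond do id := expr otherwise id := expr

[S [M when cond do [M id := expr] otherwise [M id := expr]]]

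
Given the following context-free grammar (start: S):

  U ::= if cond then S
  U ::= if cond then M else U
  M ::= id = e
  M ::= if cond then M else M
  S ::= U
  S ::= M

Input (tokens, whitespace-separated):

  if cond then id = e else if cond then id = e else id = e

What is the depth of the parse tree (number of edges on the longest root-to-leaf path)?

[S [M if cond then [M id = e] else [M if cond then [M id = e] else [M id = e]]]]

4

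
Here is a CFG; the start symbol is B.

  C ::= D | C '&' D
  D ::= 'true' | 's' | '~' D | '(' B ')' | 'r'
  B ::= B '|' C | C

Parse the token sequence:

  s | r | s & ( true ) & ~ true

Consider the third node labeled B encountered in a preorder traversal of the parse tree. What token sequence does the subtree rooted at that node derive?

[B [B [B [C [D s]]] | [C [D r]]] | [C [C [C [D s]] & [D ( [B [C [D true]]] )]] & [D ~ [D true]]]]

s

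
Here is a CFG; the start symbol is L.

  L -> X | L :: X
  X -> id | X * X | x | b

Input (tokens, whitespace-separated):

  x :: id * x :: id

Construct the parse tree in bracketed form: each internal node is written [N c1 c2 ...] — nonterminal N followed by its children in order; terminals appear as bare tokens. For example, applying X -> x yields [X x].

L
L :: X
L :: X :: X
X :: X :: X
x :: X :: X
x :: X * X :: X
x :: id * X :: X
x :: id * x :: X
x :: id * x :: id

[L [L [L [X x]] :: [X [X id] * [X x]]] :: [X id]]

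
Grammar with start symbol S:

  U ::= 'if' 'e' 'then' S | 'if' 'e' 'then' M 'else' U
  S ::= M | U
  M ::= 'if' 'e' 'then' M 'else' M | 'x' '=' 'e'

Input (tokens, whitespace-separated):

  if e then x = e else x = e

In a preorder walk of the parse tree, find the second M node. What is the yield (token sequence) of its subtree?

x = e

[S [M if e then [M x = e] else [M x = e]]]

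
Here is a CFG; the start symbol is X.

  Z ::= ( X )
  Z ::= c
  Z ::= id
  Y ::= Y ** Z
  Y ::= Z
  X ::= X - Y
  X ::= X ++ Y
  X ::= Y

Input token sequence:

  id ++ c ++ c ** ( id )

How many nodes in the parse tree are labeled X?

[X [X [X [Y [Z id]]] ++ [Y [Z c]]] ++ [Y [Y [Z c]] ** [Z ( [X [Y [Z id]]] )]]]

4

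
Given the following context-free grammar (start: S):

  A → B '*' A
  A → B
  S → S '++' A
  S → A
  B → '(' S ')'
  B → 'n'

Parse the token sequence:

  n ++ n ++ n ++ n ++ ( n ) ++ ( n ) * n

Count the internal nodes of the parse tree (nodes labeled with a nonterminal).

26

[S [S [S [S [S [S [A [B n]]] ++ [A [B n]]] ++ [A [B n]]] ++ [A [B n]]] ++ [A [B ( [S [A [B n]]] )]]] ++ [A [B ( [S [A [B n]]] )] * [A [B n]]]]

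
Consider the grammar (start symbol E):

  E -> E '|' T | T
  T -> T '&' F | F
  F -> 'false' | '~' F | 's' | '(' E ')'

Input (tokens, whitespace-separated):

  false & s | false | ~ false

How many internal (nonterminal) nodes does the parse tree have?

[E [E [E [T [T [F false]] & [F s]]] | [T [F false]]] | [T [F ~ [F false]]]]

12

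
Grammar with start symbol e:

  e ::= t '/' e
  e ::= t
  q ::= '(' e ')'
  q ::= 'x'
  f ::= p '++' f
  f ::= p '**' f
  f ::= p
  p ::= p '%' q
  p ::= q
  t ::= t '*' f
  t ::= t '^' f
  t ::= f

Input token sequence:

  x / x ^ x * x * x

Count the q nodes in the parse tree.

[e [t [f [p [q x]]]] / [e [t [t [t [t [f [p [q x]]]] ^ [f [p [q x]]]] * [f [p [q x]]]] * [f [p [q x]]]]]]

5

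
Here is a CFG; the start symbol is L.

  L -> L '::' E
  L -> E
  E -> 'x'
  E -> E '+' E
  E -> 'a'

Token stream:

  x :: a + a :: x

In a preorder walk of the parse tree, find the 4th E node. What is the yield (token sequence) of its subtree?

a

[L [L [L [E x]] :: [E [E a] + [E a]]] :: [E x]]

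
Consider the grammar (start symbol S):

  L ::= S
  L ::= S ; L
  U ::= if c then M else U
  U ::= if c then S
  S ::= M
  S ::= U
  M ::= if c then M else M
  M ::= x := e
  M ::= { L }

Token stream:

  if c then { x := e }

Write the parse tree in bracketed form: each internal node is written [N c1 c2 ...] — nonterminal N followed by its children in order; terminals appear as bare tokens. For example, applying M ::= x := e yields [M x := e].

S
U
if c then S
if c then M
if c then { L }
if c then { S }
if c then { M }
if c then { x := e }

[S [U if c then [S [M { [L [S [M x := e]]] }]]]]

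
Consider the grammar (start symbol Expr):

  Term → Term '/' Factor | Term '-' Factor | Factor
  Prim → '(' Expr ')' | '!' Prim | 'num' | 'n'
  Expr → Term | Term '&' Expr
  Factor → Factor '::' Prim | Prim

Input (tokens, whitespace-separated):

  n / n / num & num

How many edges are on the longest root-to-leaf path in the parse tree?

[Expr [Term [Term [Term [Factor [Prim n]]] / [Factor [Prim n]]] / [Factor [Prim num]]] & [Expr [Term [Factor [Prim num]]]]]

6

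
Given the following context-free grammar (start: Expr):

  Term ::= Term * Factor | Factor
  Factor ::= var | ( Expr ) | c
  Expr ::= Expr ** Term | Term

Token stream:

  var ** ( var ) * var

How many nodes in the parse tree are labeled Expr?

[Expr [Expr [Term [Factor var]]] ** [Term [Term [Factor ( [Expr [Term [Factor var]]] )]] * [Factor var]]]

3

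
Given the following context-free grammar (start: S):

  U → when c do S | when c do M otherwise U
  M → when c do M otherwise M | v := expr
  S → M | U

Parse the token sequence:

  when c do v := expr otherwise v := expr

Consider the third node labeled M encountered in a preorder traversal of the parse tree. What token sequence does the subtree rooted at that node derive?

[S [M when c do [M v := expr] otherwise [M v := expr]]]

v := expr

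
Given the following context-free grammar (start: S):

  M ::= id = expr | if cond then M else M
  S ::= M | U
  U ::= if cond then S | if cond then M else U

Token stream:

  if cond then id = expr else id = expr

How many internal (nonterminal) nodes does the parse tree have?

[S [M if cond then [M id = expr] else [M id = expr]]]

4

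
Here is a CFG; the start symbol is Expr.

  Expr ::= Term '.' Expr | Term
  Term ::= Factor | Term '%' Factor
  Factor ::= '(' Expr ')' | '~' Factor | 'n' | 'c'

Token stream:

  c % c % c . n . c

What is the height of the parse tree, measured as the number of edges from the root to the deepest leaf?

[Expr [Term [Term [Term [Factor c]] % [Factor c]] % [Factor c]] . [Expr [Term [Factor n]] . [Expr [Term [Factor c]]]]]

5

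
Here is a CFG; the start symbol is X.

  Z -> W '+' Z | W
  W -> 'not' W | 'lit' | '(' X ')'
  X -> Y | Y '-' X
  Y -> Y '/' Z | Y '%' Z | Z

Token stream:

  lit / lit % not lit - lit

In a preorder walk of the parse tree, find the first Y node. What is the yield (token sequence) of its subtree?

[X [Y [Y [Y [Z [W lit]]] / [Z [W lit]]] % [Z [W not [W lit]]]] - [X [Y [Z [W lit]]]]]

lit / lit % not lit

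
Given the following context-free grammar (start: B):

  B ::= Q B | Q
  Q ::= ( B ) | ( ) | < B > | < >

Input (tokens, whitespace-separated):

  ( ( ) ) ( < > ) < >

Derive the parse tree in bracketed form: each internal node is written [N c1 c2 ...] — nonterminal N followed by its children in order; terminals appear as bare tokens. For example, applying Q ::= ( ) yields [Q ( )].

[B [Q ( [B [Q ( )]] )] [B [Q ( [B [Q < >]] )] [B [Q < >]]]]

B
Q B
( B ) B
( Q ) B
( ( ) ) B
( ( ) ) Q B
( ( ) ) ( B ) B
( ( ) ) ( Q ) B
( ( ) ) ( < > ) B
( ( ) ) ( < > ) Q
( ( ) ) ( < > ) < >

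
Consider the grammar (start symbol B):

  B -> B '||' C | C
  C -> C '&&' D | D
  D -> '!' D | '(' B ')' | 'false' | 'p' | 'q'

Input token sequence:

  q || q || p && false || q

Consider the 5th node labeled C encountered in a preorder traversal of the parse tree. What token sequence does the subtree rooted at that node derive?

[B [B [B [B [C [D q]]] || [C [D q]]] || [C [C [D p]] && [D false]]] || [C [D q]]]

q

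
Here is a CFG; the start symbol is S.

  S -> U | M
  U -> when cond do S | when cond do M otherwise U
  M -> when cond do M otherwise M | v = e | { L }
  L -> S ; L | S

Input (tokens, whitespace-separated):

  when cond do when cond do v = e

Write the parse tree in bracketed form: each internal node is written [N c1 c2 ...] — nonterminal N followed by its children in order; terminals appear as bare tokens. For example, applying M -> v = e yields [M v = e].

[S [U when cond do [S [U when cond do [S [M v = e]]]]]]

S
U
when cond do S
when cond do U
when cond do when cond do S
when cond do when cond do M
when cond do when cond do v = e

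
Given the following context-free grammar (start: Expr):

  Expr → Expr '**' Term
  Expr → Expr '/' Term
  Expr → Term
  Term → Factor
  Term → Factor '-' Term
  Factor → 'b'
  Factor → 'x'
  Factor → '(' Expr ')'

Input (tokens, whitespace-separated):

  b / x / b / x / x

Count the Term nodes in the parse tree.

[Expr [Expr [Expr [Expr [Expr [Term [Factor b]]] / [Term [Factor x]]] / [Term [Factor b]]] / [Term [Factor x]]] / [Term [Factor x]]]

5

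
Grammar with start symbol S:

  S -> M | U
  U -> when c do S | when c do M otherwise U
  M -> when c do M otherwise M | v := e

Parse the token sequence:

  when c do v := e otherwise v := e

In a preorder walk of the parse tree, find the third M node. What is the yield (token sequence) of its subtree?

[S [M when c do [M v := e] otherwise [M v := e]]]

v := e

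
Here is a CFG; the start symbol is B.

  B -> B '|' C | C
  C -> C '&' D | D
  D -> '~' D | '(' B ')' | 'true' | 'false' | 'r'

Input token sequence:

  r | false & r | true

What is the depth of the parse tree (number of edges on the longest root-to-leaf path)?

[B [B [B [C [D r]]] | [C [C [D false]] & [D r]]] | [C [D true]]]

5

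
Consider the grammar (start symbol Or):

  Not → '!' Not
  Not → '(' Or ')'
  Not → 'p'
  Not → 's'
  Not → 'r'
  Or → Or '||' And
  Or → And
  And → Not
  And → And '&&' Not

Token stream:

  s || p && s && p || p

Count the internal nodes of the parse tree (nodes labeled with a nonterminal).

13

[Or [Or [Or [And [Not s]]] || [And [And [And [Not p]] && [Not s]] && [Not p]]] || [And [Not p]]]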